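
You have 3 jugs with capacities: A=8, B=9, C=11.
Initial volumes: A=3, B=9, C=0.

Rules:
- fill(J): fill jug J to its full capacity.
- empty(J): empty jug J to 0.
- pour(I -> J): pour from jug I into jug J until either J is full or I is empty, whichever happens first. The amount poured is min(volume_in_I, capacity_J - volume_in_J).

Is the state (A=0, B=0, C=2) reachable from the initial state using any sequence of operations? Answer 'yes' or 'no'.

BFS from (A=3, B=9, C=0):
  1. empty(A) -> (A=0 B=9 C=0)
  2. empty(B) -> (A=0 B=0 C=0)
  3. fill(C) -> (A=0 B=0 C=11)
  4. pour(C -> B) -> (A=0 B=9 C=2)
  5. empty(B) -> (A=0 B=0 C=2)
Target reached → yes.

Answer: yes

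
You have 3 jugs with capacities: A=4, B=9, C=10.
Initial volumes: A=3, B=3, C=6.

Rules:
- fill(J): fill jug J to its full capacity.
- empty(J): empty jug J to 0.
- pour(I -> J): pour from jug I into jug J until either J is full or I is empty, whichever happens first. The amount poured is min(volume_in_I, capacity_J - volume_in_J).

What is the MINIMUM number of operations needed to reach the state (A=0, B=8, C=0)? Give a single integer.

Answer: 3

Derivation:
BFS from (A=3, B=3, C=6). One shortest path:
  1. pour(B -> A) -> (A=4 B=2 C=6)
  2. empty(A) -> (A=0 B=2 C=6)
  3. pour(C -> B) -> (A=0 B=8 C=0)
Reached target in 3 moves.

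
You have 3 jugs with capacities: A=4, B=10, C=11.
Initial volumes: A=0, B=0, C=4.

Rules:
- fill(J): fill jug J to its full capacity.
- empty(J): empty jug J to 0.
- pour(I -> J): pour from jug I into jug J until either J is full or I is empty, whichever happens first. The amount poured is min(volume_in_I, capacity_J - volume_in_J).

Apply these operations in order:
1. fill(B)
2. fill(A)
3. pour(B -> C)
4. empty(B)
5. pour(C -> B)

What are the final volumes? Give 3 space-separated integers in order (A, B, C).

Step 1: fill(B) -> (A=0 B=10 C=4)
Step 2: fill(A) -> (A=4 B=10 C=4)
Step 3: pour(B -> C) -> (A=4 B=3 C=11)
Step 4: empty(B) -> (A=4 B=0 C=11)
Step 5: pour(C -> B) -> (A=4 B=10 C=1)

Answer: 4 10 1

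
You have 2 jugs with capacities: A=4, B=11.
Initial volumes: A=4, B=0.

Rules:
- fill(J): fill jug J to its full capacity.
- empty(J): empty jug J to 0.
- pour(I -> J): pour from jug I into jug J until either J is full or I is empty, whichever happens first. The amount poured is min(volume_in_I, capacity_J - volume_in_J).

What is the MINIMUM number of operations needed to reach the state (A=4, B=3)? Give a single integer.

BFS from (A=4, B=0). One shortest path:
  1. empty(A) -> (A=0 B=0)
  2. fill(B) -> (A=0 B=11)
  3. pour(B -> A) -> (A=4 B=7)
  4. empty(A) -> (A=0 B=7)
  5. pour(B -> A) -> (A=4 B=3)
Reached target in 5 moves.

Answer: 5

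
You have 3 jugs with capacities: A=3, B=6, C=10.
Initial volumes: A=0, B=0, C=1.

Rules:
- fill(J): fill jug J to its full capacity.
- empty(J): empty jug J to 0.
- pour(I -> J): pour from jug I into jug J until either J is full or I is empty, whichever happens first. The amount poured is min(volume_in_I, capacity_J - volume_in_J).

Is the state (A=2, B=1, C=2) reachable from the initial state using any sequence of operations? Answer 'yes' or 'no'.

BFS explored all 218 reachable states.
Reachable set includes: (0,0,0), (0,0,1), (0,0,2), (0,0,3), (0,0,4), (0,0,5), (0,0,6), (0,0,7), (0,0,8), (0,0,9), (0,0,10), (0,1,0) ...
Target (A=2, B=1, C=2) not in reachable set → no.

Answer: no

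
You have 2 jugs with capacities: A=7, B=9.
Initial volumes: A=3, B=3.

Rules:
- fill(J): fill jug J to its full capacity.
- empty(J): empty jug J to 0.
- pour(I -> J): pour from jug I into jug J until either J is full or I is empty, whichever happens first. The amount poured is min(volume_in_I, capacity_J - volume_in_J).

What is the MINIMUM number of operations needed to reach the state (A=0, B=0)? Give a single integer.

Answer: 2

Derivation:
BFS from (A=3, B=3). One shortest path:
  1. empty(A) -> (A=0 B=3)
  2. empty(B) -> (A=0 B=0)
Reached target in 2 moves.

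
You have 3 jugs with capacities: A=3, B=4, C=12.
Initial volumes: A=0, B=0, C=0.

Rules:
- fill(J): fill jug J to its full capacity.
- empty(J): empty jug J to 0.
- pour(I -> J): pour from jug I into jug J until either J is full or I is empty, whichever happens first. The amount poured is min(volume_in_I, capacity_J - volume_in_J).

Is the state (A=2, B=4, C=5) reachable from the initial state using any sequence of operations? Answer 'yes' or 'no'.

Answer: yes

Derivation:
BFS from (A=0, B=0, C=0):
  1. fill(A) -> (A=3 B=0 C=0)
  2. fill(C) -> (A=3 B=0 C=12)
  3. pour(A -> B) -> (A=0 B=3 C=12)
  4. pour(C -> A) -> (A=3 B=3 C=9)
  5. pour(A -> B) -> (A=2 B=4 C=9)
  6. empty(B) -> (A=2 B=0 C=9)
  7. pour(C -> B) -> (A=2 B=4 C=5)
Target reached → yes.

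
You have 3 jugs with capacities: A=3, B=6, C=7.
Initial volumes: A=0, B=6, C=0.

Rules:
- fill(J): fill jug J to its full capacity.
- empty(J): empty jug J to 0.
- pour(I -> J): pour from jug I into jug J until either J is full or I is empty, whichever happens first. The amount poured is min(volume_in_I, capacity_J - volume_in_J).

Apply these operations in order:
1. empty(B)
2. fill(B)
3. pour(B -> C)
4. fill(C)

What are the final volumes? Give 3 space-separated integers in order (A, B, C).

Step 1: empty(B) -> (A=0 B=0 C=0)
Step 2: fill(B) -> (A=0 B=6 C=0)
Step 3: pour(B -> C) -> (A=0 B=0 C=6)
Step 4: fill(C) -> (A=0 B=0 C=7)

Answer: 0 0 7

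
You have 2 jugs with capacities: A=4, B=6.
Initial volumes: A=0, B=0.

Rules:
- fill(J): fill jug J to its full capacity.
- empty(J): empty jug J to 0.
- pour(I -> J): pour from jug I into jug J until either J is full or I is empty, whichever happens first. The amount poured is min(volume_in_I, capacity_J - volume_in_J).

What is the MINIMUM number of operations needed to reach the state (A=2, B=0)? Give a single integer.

Answer: 4

Derivation:
BFS from (A=0, B=0). One shortest path:
  1. fill(B) -> (A=0 B=6)
  2. pour(B -> A) -> (A=4 B=2)
  3. empty(A) -> (A=0 B=2)
  4. pour(B -> A) -> (A=2 B=0)
Reached target in 4 moves.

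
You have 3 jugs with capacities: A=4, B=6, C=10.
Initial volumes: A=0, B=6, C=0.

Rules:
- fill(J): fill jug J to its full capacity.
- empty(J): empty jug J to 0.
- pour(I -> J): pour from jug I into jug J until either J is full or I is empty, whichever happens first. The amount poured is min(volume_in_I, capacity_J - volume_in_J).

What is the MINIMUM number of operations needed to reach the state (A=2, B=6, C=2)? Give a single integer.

BFS from (A=0, B=6, C=0). One shortest path:
  1. fill(A) -> (A=4 B=6 C=0)
  2. pour(B -> C) -> (A=4 B=0 C=6)
  3. pour(A -> B) -> (A=0 B=4 C=6)
  4. pour(C -> A) -> (A=4 B=4 C=2)
  5. pour(A -> B) -> (A=2 B=6 C=2)
Reached target in 5 moves.

Answer: 5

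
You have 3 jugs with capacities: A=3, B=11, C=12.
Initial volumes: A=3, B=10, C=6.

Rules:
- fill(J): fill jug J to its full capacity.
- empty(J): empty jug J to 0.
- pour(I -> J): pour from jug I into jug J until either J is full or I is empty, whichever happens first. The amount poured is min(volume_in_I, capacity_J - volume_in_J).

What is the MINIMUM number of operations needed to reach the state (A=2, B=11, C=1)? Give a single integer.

Answer: 4

Derivation:
BFS from (A=3, B=10, C=6). One shortest path:
  1. fill(C) -> (A=3 B=10 C=12)
  2. pour(A -> B) -> (A=2 B=11 C=12)
  3. empty(B) -> (A=2 B=0 C=12)
  4. pour(C -> B) -> (A=2 B=11 C=1)
Reached target in 4 moves.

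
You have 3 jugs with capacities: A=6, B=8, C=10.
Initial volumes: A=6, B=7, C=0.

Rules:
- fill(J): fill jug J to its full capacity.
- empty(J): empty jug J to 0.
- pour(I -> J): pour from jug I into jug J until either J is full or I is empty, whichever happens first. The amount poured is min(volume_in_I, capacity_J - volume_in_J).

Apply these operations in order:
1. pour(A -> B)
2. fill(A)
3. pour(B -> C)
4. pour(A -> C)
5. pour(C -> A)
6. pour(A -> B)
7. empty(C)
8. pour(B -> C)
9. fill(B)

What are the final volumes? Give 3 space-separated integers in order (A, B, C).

Step 1: pour(A -> B) -> (A=5 B=8 C=0)
Step 2: fill(A) -> (A=6 B=8 C=0)
Step 3: pour(B -> C) -> (A=6 B=0 C=8)
Step 4: pour(A -> C) -> (A=4 B=0 C=10)
Step 5: pour(C -> A) -> (A=6 B=0 C=8)
Step 6: pour(A -> B) -> (A=0 B=6 C=8)
Step 7: empty(C) -> (A=0 B=6 C=0)
Step 8: pour(B -> C) -> (A=0 B=0 C=6)
Step 9: fill(B) -> (A=0 B=8 C=6)

Answer: 0 8 6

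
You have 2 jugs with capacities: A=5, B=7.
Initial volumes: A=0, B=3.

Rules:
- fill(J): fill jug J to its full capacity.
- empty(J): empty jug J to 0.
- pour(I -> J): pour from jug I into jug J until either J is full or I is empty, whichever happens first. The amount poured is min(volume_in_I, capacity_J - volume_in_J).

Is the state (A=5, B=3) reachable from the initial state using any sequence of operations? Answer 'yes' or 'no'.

BFS from (A=0, B=3):
  1. fill(A) -> (A=5 B=3)
Target reached → yes.

Answer: yes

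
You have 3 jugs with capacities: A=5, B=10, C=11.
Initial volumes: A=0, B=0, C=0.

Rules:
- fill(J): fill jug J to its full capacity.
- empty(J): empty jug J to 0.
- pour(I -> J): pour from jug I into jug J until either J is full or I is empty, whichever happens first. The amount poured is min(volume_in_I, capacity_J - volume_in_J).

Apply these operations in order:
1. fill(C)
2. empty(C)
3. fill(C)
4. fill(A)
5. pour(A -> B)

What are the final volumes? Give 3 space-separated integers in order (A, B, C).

Step 1: fill(C) -> (A=0 B=0 C=11)
Step 2: empty(C) -> (A=0 B=0 C=0)
Step 3: fill(C) -> (A=0 B=0 C=11)
Step 4: fill(A) -> (A=5 B=0 C=11)
Step 5: pour(A -> B) -> (A=0 B=5 C=11)

Answer: 0 5 11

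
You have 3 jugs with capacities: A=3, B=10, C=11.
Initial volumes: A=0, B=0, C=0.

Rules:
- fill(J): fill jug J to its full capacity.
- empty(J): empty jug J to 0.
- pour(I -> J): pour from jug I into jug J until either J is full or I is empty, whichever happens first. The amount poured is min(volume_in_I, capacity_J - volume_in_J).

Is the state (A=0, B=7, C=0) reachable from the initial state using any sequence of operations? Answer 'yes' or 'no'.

Answer: yes

Derivation:
BFS from (A=0, B=0, C=0):
  1. fill(B) -> (A=0 B=10 C=0)
  2. pour(B -> A) -> (A=3 B=7 C=0)
  3. empty(A) -> (A=0 B=7 C=0)
Target reached → yes.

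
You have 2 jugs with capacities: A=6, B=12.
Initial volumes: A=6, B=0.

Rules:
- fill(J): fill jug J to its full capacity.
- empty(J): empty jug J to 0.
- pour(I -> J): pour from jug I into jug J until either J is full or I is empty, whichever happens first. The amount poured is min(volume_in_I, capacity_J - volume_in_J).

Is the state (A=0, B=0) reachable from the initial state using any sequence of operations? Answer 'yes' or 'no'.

BFS from (A=6, B=0):
  1. empty(A) -> (A=0 B=0)
Target reached → yes.

Answer: yes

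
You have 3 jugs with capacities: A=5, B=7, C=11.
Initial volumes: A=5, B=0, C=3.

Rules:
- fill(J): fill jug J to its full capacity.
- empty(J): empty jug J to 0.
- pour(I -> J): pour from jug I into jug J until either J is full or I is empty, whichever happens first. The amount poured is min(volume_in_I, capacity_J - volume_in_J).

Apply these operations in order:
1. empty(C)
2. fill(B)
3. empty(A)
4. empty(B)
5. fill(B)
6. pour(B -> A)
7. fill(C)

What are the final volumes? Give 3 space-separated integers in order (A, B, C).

Answer: 5 2 11

Derivation:
Step 1: empty(C) -> (A=5 B=0 C=0)
Step 2: fill(B) -> (A=5 B=7 C=0)
Step 3: empty(A) -> (A=0 B=7 C=0)
Step 4: empty(B) -> (A=0 B=0 C=0)
Step 5: fill(B) -> (A=0 B=7 C=0)
Step 6: pour(B -> A) -> (A=5 B=2 C=0)
Step 7: fill(C) -> (A=5 B=2 C=11)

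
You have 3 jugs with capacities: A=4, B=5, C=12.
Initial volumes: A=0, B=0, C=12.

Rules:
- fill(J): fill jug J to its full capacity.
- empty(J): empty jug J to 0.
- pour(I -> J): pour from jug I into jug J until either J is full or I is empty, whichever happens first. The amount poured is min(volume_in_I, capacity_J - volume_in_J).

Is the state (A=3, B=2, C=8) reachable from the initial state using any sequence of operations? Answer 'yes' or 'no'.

BFS explored all 258 reachable states.
Reachable set includes: (0,0,0), (0,0,1), (0,0,2), (0,0,3), (0,0,4), (0,0,5), (0,0,6), (0,0,7), (0,0,8), (0,0,9), (0,0,10), (0,0,11) ...
Target (A=3, B=2, C=8) not in reachable set → no.

Answer: no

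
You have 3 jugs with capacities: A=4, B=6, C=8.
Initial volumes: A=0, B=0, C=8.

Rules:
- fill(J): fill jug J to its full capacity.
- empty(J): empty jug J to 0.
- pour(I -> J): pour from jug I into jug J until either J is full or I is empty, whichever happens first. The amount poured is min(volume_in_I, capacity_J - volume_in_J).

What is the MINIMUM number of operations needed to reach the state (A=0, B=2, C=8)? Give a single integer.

BFS from (A=0, B=0, C=8). One shortest path:
  1. fill(B) -> (A=0 B=6 C=8)
  2. pour(B -> A) -> (A=4 B=2 C=8)
  3. empty(A) -> (A=0 B=2 C=8)
Reached target in 3 moves.

Answer: 3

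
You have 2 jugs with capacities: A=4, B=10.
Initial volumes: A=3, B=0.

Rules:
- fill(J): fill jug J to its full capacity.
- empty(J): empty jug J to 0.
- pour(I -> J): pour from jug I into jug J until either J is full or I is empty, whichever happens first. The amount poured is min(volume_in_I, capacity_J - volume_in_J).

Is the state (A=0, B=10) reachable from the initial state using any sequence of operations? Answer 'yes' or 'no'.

BFS from (A=3, B=0):
  1. empty(A) -> (A=0 B=0)
  2. fill(B) -> (A=0 B=10)
Target reached → yes.

Answer: yes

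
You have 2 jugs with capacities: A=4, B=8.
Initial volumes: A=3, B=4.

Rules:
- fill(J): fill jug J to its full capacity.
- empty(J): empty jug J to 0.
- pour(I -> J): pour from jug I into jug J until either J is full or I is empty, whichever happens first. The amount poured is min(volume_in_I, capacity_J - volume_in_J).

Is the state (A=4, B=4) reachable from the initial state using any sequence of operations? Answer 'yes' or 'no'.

BFS from (A=3, B=4):
  1. fill(A) -> (A=4 B=4)
Target reached → yes.

Answer: yes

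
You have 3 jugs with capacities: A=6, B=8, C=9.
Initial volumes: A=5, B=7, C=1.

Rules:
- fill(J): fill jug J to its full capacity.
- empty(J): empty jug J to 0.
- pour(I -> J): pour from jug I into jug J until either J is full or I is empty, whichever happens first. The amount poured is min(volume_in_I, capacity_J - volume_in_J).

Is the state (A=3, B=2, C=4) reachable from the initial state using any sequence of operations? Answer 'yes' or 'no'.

BFS explored all 351 reachable states.
Reachable set includes: (0,0,0), (0,0,1), (0,0,2), (0,0,3), (0,0,4), (0,0,5), (0,0,6), (0,0,7), (0,0,8), (0,0,9), (0,1,0), (0,1,1) ...
Target (A=3, B=2, C=4) not in reachable set → no.

Answer: no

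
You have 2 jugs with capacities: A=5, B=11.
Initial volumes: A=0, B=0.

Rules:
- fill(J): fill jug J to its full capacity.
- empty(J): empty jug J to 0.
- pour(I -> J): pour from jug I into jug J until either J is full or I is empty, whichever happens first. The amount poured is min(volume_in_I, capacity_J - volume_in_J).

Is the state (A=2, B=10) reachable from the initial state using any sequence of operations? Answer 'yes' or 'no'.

Answer: no

Derivation:
BFS explored all 32 reachable states.
Reachable set includes: (0,0), (0,1), (0,2), (0,3), (0,4), (0,5), (0,6), (0,7), (0,8), (0,9), (0,10), (0,11) ...
Target (A=2, B=10) not in reachable set → no.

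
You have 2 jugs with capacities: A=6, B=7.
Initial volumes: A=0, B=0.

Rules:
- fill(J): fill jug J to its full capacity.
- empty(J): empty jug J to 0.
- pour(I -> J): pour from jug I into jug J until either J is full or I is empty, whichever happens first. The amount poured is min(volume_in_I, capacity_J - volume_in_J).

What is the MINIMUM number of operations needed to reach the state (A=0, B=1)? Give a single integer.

Answer: 3

Derivation:
BFS from (A=0, B=0). One shortest path:
  1. fill(B) -> (A=0 B=7)
  2. pour(B -> A) -> (A=6 B=1)
  3. empty(A) -> (A=0 B=1)
Reached target in 3 moves.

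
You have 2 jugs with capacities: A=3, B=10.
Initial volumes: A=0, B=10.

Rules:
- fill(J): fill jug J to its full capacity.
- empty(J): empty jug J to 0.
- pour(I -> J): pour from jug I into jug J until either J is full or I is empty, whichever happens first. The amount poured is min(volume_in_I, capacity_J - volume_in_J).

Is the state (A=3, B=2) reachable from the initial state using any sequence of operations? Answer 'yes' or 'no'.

BFS from (A=0, B=10):
  1. fill(A) -> (A=3 B=10)
  2. empty(B) -> (A=3 B=0)
  3. pour(A -> B) -> (A=0 B=3)
  4. fill(A) -> (A=3 B=3)
  5. pour(A -> B) -> (A=0 B=6)
  6. fill(A) -> (A=3 B=6)
  7. pour(A -> B) -> (A=0 B=9)
  8. fill(A) -> (A=3 B=9)
  9. pour(A -> B) -> (A=2 B=10)
  10. empty(B) -> (A=2 B=0)
  11. pour(A -> B) -> (A=0 B=2)
  12. fill(A) -> (A=3 B=2)
Target reached → yes.

Answer: yes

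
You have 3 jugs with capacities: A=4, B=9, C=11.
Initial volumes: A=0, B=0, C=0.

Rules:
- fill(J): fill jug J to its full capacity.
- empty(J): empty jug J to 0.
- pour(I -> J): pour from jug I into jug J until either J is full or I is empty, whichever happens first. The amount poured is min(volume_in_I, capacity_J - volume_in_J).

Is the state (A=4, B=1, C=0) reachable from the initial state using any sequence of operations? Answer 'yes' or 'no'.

Answer: yes

Derivation:
BFS from (A=0, B=0, C=0):
  1. fill(B) -> (A=0 B=9 C=0)
  2. pour(B -> A) -> (A=4 B=5 C=0)
  3. empty(A) -> (A=0 B=5 C=0)
  4. pour(B -> A) -> (A=4 B=1 C=0)
Target reached → yes.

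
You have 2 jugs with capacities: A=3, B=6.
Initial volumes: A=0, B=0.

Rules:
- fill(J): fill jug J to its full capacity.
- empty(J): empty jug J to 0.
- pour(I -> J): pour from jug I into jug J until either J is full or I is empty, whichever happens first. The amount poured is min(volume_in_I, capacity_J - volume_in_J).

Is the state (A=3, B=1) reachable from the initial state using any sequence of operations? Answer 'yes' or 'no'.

Answer: no

Derivation:
BFS explored all 6 reachable states.
Reachable set includes: (0,0), (0,3), (0,6), (3,0), (3,3), (3,6)
Target (A=3, B=1) not in reachable set → no.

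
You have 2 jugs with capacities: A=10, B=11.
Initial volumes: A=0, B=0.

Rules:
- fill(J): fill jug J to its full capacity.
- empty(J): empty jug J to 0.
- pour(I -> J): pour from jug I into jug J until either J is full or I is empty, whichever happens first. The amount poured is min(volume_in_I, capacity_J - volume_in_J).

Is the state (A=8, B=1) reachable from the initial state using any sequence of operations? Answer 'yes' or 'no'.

BFS explored all 42 reachable states.
Reachable set includes: (0,0), (0,1), (0,2), (0,3), (0,4), (0,5), (0,6), (0,7), (0,8), (0,9), (0,10), (0,11) ...
Target (A=8, B=1) not in reachable set → no.

Answer: no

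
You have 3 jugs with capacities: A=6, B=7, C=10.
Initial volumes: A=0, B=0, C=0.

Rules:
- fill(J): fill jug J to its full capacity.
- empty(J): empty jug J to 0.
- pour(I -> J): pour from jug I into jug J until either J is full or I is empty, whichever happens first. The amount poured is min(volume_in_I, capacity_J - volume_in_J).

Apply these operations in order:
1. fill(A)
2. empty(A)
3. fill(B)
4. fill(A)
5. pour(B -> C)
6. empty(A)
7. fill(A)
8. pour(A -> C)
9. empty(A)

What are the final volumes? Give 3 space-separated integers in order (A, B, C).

Answer: 0 0 10

Derivation:
Step 1: fill(A) -> (A=6 B=0 C=0)
Step 2: empty(A) -> (A=0 B=0 C=0)
Step 3: fill(B) -> (A=0 B=7 C=0)
Step 4: fill(A) -> (A=6 B=7 C=0)
Step 5: pour(B -> C) -> (A=6 B=0 C=7)
Step 6: empty(A) -> (A=0 B=0 C=7)
Step 7: fill(A) -> (A=6 B=0 C=7)
Step 8: pour(A -> C) -> (A=3 B=0 C=10)
Step 9: empty(A) -> (A=0 B=0 C=10)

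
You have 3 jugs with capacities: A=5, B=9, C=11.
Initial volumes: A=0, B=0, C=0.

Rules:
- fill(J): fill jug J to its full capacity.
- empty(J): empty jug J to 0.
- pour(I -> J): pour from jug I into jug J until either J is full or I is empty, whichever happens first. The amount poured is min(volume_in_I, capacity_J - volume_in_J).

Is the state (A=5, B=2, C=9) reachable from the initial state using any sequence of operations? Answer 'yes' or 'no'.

Answer: yes

Derivation:
BFS from (A=0, B=0, C=0):
  1. fill(C) -> (A=0 B=0 C=11)
  2. pour(C -> B) -> (A=0 B=9 C=2)
  3. pour(C -> A) -> (A=2 B=9 C=0)
  4. pour(B -> C) -> (A=2 B=0 C=9)
  5. pour(A -> B) -> (A=0 B=2 C=9)
  6. fill(A) -> (A=5 B=2 C=9)
Target reached → yes.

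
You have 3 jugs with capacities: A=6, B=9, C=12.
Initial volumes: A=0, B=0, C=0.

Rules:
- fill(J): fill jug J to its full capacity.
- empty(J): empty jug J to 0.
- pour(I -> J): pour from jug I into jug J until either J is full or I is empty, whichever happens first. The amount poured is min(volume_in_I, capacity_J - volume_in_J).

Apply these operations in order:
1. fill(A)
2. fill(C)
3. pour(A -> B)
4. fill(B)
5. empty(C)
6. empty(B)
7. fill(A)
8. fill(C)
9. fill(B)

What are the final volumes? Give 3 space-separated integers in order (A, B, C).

Answer: 6 9 12

Derivation:
Step 1: fill(A) -> (A=6 B=0 C=0)
Step 2: fill(C) -> (A=6 B=0 C=12)
Step 3: pour(A -> B) -> (A=0 B=6 C=12)
Step 4: fill(B) -> (A=0 B=9 C=12)
Step 5: empty(C) -> (A=0 B=9 C=0)
Step 6: empty(B) -> (A=0 B=0 C=0)
Step 7: fill(A) -> (A=6 B=0 C=0)
Step 8: fill(C) -> (A=6 B=0 C=12)
Step 9: fill(B) -> (A=6 B=9 C=12)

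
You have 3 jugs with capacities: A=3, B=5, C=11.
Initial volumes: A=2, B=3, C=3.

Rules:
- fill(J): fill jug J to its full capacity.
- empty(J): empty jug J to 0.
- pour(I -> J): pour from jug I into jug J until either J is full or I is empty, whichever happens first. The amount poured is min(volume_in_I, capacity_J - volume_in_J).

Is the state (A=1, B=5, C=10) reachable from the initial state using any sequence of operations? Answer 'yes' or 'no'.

BFS from (A=2, B=3, C=3):
  1. fill(C) -> (A=2 B=3 C=11)
  2. pour(C -> A) -> (A=3 B=3 C=10)
  3. pour(A -> B) -> (A=1 B=5 C=10)
Target reached → yes.

Answer: yes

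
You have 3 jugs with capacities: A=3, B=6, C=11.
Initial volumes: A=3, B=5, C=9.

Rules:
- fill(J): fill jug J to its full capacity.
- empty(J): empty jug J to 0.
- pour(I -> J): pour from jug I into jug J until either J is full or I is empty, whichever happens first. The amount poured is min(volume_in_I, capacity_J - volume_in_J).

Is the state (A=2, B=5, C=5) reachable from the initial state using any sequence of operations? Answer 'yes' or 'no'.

Answer: no

Derivation:
BFS explored all 236 reachable states.
Reachable set includes: (0,0,0), (0,0,1), (0,0,2), (0,0,3), (0,0,4), (0,0,5), (0,0,6), (0,0,7), (0,0,8), (0,0,9), (0,0,10), (0,0,11) ...
Target (A=2, B=5, C=5) not in reachable set → no.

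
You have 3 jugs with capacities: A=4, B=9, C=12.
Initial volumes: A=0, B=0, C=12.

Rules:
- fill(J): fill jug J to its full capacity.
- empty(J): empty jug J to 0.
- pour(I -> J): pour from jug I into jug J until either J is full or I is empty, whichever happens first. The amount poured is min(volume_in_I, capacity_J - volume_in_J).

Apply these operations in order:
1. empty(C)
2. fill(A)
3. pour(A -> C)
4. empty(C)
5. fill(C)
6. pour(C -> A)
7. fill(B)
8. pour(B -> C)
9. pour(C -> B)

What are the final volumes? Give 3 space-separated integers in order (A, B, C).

Step 1: empty(C) -> (A=0 B=0 C=0)
Step 2: fill(A) -> (A=4 B=0 C=0)
Step 3: pour(A -> C) -> (A=0 B=0 C=4)
Step 4: empty(C) -> (A=0 B=0 C=0)
Step 5: fill(C) -> (A=0 B=0 C=12)
Step 6: pour(C -> A) -> (A=4 B=0 C=8)
Step 7: fill(B) -> (A=4 B=9 C=8)
Step 8: pour(B -> C) -> (A=4 B=5 C=12)
Step 9: pour(C -> B) -> (A=4 B=9 C=8)

Answer: 4 9 8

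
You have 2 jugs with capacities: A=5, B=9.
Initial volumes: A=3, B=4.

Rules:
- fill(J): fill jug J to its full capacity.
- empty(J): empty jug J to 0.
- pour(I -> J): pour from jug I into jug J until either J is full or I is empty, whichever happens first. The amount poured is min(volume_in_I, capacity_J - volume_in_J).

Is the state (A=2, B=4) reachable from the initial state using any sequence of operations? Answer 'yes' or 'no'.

BFS explored all 29 reachable states.
Reachable set includes: (0,0), (0,1), (0,2), (0,3), (0,4), (0,5), (0,6), (0,7), (0,8), (0,9), (1,0), (1,9) ...
Target (A=2, B=4) not in reachable set → no.

Answer: no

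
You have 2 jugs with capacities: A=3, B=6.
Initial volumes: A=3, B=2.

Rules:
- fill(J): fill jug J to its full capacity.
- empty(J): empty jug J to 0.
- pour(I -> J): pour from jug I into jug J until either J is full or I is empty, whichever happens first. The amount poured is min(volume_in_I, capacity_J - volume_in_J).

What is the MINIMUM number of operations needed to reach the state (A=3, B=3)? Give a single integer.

BFS from (A=3, B=2). One shortest path:
  1. empty(A) -> (A=0 B=2)
  2. fill(B) -> (A=0 B=6)
  3. pour(B -> A) -> (A=3 B=3)
Reached target in 3 moves.

Answer: 3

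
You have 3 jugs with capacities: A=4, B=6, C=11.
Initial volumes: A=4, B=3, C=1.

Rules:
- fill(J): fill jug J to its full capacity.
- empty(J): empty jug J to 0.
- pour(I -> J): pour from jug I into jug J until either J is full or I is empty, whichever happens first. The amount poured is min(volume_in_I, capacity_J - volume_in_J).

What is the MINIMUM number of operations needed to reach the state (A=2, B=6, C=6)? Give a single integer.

BFS from (A=4, B=3, C=1). One shortest path:
  1. pour(A -> B) -> (A=1 B=6 C=1)
  2. pour(C -> A) -> (A=2 B=6 C=0)
  3. pour(B -> C) -> (A=2 B=0 C=6)
  4. fill(B) -> (A=2 B=6 C=6)
Reached target in 4 moves.

Answer: 4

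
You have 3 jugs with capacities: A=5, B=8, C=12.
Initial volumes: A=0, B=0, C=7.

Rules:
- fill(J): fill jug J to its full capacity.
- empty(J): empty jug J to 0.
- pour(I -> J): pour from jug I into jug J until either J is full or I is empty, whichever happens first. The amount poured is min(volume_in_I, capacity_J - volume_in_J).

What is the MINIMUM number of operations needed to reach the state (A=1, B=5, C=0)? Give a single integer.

BFS from (A=0, B=0, C=7). One shortest path:
  1. fill(A) -> (A=5 B=0 C=7)
  2. fill(B) -> (A=5 B=8 C=7)
  3. empty(C) -> (A=5 B=8 C=0)
  4. pour(B -> C) -> (A=5 B=0 C=8)
  5. pour(A -> B) -> (A=0 B=5 C=8)
  6. fill(A) -> (A=5 B=5 C=8)
  7. pour(A -> C) -> (A=1 B=5 C=12)
  8. empty(C) -> (A=1 B=5 C=0)
Reached target in 8 moves.

Answer: 8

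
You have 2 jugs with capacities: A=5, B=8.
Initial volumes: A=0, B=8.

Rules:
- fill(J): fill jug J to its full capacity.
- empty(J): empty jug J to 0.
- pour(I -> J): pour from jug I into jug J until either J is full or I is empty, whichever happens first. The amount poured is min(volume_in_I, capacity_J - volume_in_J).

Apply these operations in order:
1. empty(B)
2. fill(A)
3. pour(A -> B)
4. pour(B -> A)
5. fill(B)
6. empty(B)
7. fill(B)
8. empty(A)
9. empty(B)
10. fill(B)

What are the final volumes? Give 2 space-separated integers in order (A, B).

Answer: 0 8

Derivation:
Step 1: empty(B) -> (A=0 B=0)
Step 2: fill(A) -> (A=5 B=0)
Step 3: pour(A -> B) -> (A=0 B=5)
Step 4: pour(B -> A) -> (A=5 B=0)
Step 5: fill(B) -> (A=5 B=8)
Step 6: empty(B) -> (A=5 B=0)
Step 7: fill(B) -> (A=5 B=8)
Step 8: empty(A) -> (A=0 B=8)
Step 9: empty(B) -> (A=0 B=0)
Step 10: fill(B) -> (A=0 B=8)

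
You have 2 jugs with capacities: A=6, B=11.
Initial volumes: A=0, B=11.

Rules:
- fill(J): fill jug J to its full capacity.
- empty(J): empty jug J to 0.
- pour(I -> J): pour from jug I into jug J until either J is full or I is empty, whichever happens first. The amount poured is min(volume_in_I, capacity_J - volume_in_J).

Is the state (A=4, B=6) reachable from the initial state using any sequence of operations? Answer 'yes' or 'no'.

BFS explored all 34 reachable states.
Reachable set includes: (0,0), (0,1), (0,2), (0,3), (0,4), (0,5), (0,6), (0,7), (0,8), (0,9), (0,10), (0,11) ...
Target (A=4, B=6) not in reachable set → no.

Answer: no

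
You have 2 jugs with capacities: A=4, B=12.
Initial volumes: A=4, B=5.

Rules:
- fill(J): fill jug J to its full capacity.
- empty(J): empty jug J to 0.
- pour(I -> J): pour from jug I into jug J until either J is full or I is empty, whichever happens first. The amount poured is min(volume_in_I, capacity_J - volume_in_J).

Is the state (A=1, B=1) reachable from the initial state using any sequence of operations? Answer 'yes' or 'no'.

BFS explored all 16 reachable states.
Reachable set includes: (0,0), (0,1), (0,4), (0,5), (0,8), (0,9), (0,12), (1,0), (1,12), (4,0), (4,1), (4,4) ...
Target (A=1, B=1) not in reachable set → no.

Answer: no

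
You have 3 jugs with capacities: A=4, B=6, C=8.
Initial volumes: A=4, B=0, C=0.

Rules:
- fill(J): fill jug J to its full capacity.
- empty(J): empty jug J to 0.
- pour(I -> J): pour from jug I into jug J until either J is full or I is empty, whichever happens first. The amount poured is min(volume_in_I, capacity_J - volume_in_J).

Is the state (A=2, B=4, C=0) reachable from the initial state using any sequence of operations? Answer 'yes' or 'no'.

Answer: yes

Derivation:
BFS from (A=4, B=0, C=0):
  1. fill(C) -> (A=4 B=0 C=8)
  2. pour(C -> B) -> (A=4 B=6 C=2)
  3. empty(B) -> (A=4 B=0 C=2)
  4. pour(A -> B) -> (A=0 B=4 C=2)
  5. pour(C -> A) -> (A=2 B=4 C=0)
Target reached → yes.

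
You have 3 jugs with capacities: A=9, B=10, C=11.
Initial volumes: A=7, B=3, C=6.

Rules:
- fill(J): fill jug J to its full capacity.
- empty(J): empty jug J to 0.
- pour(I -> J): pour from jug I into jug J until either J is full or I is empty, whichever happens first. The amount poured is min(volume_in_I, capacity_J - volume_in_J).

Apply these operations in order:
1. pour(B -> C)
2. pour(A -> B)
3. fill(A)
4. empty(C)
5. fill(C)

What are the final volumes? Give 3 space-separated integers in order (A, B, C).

Answer: 9 7 11

Derivation:
Step 1: pour(B -> C) -> (A=7 B=0 C=9)
Step 2: pour(A -> B) -> (A=0 B=7 C=9)
Step 3: fill(A) -> (A=9 B=7 C=9)
Step 4: empty(C) -> (A=9 B=7 C=0)
Step 5: fill(C) -> (A=9 B=7 C=11)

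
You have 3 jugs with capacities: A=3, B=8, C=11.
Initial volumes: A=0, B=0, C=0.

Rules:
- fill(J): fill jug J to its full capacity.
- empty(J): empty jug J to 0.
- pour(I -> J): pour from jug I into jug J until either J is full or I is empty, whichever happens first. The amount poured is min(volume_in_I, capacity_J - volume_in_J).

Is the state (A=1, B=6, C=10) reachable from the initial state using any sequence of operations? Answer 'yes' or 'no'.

Answer: no

Derivation:
BFS explored all 292 reachable states.
Reachable set includes: (0,0,0), (0,0,1), (0,0,2), (0,0,3), (0,0,4), (0,0,5), (0,0,6), (0,0,7), (0,0,8), (0,0,9), (0,0,10), (0,0,11) ...
Target (A=1, B=6, C=10) not in reachable set → no.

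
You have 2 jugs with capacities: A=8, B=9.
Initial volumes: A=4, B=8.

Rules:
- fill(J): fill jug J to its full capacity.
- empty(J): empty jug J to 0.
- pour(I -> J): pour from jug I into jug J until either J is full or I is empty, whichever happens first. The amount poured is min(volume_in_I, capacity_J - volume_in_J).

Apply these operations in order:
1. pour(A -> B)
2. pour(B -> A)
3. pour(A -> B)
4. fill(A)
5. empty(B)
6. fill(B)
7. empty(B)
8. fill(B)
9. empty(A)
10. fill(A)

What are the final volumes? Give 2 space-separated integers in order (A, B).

Step 1: pour(A -> B) -> (A=3 B=9)
Step 2: pour(B -> A) -> (A=8 B=4)
Step 3: pour(A -> B) -> (A=3 B=9)
Step 4: fill(A) -> (A=8 B=9)
Step 5: empty(B) -> (A=8 B=0)
Step 6: fill(B) -> (A=8 B=9)
Step 7: empty(B) -> (A=8 B=0)
Step 8: fill(B) -> (A=8 B=9)
Step 9: empty(A) -> (A=0 B=9)
Step 10: fill(A) -> (A=8 B=9)

Answer: 8 9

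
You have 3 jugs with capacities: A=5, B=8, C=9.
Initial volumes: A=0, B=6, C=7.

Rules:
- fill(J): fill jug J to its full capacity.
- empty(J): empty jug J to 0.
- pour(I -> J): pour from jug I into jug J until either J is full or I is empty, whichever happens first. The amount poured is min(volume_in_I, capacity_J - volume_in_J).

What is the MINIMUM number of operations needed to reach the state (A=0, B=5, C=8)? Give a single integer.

Answer: 3

Derivation:
BFS from (A=0, B=6, C=7). One shortest path:
  1. pour(B -> A) -> (A=5 B=1 C=7)
  2. pour(B -> C) -> (A=5 B=0 C=8)
  3. pour(A -> B) -> (A=0 B=5 C=8)
Reached target in 3 moves.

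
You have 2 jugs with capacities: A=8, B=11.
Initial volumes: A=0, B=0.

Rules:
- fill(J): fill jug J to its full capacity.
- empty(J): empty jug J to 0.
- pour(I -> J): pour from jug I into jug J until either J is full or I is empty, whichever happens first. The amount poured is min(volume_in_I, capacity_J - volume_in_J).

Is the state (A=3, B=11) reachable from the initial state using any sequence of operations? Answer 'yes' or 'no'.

BFS from (A=0, B=0):
  1. fill(B) -> (A=0 B=11)
  2. pour(B -> A) -> (A=8 B=3)
  3. empty(A) -> (A=0 B=3)
  4. pour(B -> A) -> (A=3 B=0)
  5. fill(B) -> (A=3 B=11)
Target reached → yes.

Answer: yes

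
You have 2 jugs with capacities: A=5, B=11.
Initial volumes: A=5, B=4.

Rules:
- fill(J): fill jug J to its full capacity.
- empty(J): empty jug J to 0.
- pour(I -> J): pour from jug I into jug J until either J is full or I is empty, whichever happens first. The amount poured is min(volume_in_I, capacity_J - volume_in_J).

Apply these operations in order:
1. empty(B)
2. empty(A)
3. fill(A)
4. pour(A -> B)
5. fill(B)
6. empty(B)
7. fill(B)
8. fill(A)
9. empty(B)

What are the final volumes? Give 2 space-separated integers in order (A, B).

Step 1: empty(B) -> (A=5 B=0)
Step 2: empty(A) -> (A=0 B=0)
Step 3: fill(A) -> (A=5 B=0)
Step 4: pour(A -> B) -> (A=0 B=5)
Step 5: fill(B) -> (A=0 B=11)
Step 6: empty(B) -> (A=0 B=0)
Step 7: fill(B) -> (A=0 B=11)
Step 8: fill(A) -> (A=5 B=11)
Step 9: empty(B) -> (A=5 B=0)

Answer: 5 0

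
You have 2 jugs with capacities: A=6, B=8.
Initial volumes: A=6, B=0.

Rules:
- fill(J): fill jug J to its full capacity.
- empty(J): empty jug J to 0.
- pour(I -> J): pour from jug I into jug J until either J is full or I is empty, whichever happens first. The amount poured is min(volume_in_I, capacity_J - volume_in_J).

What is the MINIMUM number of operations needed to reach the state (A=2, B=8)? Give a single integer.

BFS from (A=6, B=0). One shortest path:
  1. empty(A) -> (A=0 B=0)
  2. fill(B) -> (A=0 B=8)
  3. pour(B -> A) -> (A=6 B=2)
  4. empty(A) -> (A=0 B=2)
  5. pour(B -> A) -> (A=2 B=0)
  6. fill(B) -> (A=2 B=8)
Reached target in 6 moves.

Answer: 6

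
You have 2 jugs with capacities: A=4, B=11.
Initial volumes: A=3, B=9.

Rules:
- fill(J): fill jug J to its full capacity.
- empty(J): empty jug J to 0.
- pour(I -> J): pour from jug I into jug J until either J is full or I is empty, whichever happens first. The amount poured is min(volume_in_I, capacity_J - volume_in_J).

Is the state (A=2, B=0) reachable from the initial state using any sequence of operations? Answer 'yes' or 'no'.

Answer: yes

Derivation:
BFS from (A=3, B=9):
  1. fill(A) -> (A=4 B=9)
  2. pour(A -> B) -> (A=2 B=11)
  3. empty(B) -> (A=2 B=0)
Target reached → yes.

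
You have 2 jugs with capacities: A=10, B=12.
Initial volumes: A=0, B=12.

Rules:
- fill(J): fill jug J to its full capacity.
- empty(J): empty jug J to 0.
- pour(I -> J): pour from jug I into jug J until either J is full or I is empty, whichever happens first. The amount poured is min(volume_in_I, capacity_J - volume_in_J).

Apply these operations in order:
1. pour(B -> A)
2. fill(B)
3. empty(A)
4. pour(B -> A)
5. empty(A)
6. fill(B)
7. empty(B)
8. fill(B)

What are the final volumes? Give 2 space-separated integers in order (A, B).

Answer: 0 12

Derivation:
Step 1: pour(B -> A) -> (A=10 B=2)
Step 2: fill(B) -> (A=10 B=12)
Step 3: empty(A) -> (A=0 B=12)
Step 4: pour(B -> A) -> (A=10 B=2)
Step 5: empty(A) -> (A=0 B=2)
Step 6: fill(B) -> (A=0 B=12)
Step 7: empty(B) -> (A=0 B=0)
Step 8: fill(B) -> (A=0 B=12)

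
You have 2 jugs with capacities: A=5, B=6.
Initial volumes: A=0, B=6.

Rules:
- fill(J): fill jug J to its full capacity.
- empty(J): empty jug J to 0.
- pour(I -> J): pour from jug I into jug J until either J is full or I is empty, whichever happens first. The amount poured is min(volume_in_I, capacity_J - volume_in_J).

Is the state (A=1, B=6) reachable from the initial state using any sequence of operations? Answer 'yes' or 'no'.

BFS from (A=0, B=6):
  1. pour(B -> A) -> (A=5 B=1)
  2. empty(A) -> (A=0 B=1)
  3. pour(B -> A) -> (A=1 B=0)
  4. fill(B) -> (A=1 B=6)
Target reached → yes.

Answer: yes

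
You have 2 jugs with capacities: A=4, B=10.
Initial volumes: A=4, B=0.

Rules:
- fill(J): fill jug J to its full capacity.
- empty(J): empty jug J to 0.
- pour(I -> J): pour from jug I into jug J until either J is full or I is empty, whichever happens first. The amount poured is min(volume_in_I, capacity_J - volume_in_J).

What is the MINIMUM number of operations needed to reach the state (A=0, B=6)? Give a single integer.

BFS from (A=4, B=0). One shortest path:
  1. empty(A) -> (A=0 B=0)
  2. fill(B) -> (A=0 B=10)
  3. pour(B -> A) -> (A=4 B=6)
  4. empty(A) -> (A=0 B=6)
Reached target in 4 moves.

Answer: 4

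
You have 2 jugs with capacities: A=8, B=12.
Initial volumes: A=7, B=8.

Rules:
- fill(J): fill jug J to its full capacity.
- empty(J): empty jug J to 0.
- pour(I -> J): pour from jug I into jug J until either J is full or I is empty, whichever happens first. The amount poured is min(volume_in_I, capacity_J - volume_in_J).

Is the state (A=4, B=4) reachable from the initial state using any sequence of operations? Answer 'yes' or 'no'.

Answer: no

Derivation:
BFS explored all 21 reachable states.
Reachable set includes: (0,0), (0,3), (0,4), (0,7), (0,8), (0,11), (0,12), (3,0), (3,12), (4,0), (4,12), (7,0) ...
Target (A=4, B=4) not in reachable set → no.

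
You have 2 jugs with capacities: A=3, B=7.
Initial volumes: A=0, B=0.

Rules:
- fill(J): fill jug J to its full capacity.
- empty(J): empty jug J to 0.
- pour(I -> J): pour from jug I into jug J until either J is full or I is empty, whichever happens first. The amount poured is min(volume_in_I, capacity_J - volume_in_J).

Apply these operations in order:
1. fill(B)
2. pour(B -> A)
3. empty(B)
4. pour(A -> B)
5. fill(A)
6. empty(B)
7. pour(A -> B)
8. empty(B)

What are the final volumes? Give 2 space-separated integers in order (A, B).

Step 1: fill(B) -> (A=0 B=7)
Step 2: pour(B -> A) -> (A=3 B=4)
Step 3: empty(B) -> (A=3 B=0)
Step 4: pour(A -> B) -> (A=0 B=3)
Step 5: fill(A) -> (A=3 B=3)
Step 6: empty(B) -> (A=3 B=0)
Step 7: pour(A -> B) -> (A=0 B=3)
Step 8: empty(B) -> (A=0 B=0)

Answer: 0 0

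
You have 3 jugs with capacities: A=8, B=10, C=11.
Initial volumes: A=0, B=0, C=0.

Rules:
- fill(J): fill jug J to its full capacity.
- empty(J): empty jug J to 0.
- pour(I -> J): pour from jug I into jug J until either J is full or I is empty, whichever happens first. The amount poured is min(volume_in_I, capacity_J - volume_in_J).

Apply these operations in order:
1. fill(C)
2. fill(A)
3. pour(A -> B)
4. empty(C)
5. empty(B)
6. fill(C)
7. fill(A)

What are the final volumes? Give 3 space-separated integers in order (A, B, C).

Answer: 8 0 11

Derivation:
Step 1: fill(C) -> (A=0 B=0 C=11)
Step 2: fill(A) -> (A=8 B=0 C=11)
Step 3: pour(A -> B) -> (A=0 B=8 C=11)
Step 4: empty(C) -> (A=0 B=8 C=0)
Step 5: empty(B) -> (A=0 B=0 C=0)
Step 6: fill(C) -> (A=0 B=0 C=11)
Step 7: fill(A) -> (A=8 B=0 C=11)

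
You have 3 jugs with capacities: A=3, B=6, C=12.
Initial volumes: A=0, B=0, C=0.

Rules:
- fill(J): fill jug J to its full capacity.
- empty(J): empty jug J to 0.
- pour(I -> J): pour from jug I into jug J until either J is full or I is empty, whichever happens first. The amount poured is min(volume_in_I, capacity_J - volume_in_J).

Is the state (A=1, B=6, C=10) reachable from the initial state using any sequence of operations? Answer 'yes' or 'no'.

BFS explored all 30 reachable states.
Reachable set includes: (0,0,0), (0,0,3), (0,0,6), (0,0,9), (0,0,12), (0,3,0), (0,3,3), (0,3,6), (0,3,9), (0,3,12), (0,6,0), (0,6,3) ...
Target (A=1, B=6, C=10) not in reachable set → no.

Answer: no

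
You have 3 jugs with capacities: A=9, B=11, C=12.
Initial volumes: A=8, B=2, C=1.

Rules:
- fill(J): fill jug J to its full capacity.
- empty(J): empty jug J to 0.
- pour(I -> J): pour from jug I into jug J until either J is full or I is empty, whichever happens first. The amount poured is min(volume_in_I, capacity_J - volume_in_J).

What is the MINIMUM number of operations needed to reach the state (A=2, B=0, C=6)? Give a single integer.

Answer: 6

Derivation:
BFS from (A=8, B=2, C=1). One shortest path:
  1. pour(A -> C) -> (A=0 B=2 C=9)
  2. fill(A) -> (A=9 B=2 C=9)
  3. pour(A -> C) -> (A=6 B=2 C=12)
  4. empty(C) -> (A=6 B=2 C=0)
  5. pour(A -> C) -> (A=0 B=2 C=6)
  6. pour(B -> A) -> (A=2 B=0 C=6)
Reached target in 6 moves.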